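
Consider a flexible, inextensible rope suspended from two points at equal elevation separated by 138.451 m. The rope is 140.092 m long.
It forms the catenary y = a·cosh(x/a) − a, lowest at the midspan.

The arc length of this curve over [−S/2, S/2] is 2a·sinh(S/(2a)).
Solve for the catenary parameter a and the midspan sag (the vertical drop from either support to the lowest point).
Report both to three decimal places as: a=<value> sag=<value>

seed: a₀ = √(S³/(24(L−S))) = √(138.451³/(24·1.641)) = 259.587774
iter 1: u=0.266675  f(a)=+5.845e-03  f'(a)=-1.273e-02  a ← 259.587774 − (+5.845e-03/-1.273e-02) = 260.046801
iter 2: u=0.266204  f(a)=+1.554e-05  f'(a)=-1.267e-02  a ← 260.046801 − (+1.554e-05/-1.267e-02) = 260.048028
iter 3: u=0.266203  f(a)=+1.105e-10  f'(a)=-1.267e-02  a ← 260.048028 − (+1.105e-10/-1.267e-02) = 260.048028
iter 4: u=0.266203  f(a)=-2.842e-14  f'(a)=-1.267e-02  a ← 260.048028 − (-2.842e-14/-1.267e-02) = 260.048028
converged: |Δa| < 1e-12 after 4 iterations
sag = a·(cosh(S/(2a)) − 1) = 260.048028·(cosh(0.266203) − 1) = 9.268550
T_max/T_min = cosh(S/(2a)) = 1.035642

a=260.048 sag=9.269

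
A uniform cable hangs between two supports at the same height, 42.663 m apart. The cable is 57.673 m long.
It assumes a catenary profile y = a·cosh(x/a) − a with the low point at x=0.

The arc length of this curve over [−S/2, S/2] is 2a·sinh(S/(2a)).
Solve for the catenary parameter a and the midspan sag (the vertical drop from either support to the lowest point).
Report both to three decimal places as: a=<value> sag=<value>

a=15.401 sag=17.290

seed: a₀ = √(S³/(24(L−S))) = √(42.663³/(24·15.010)) = 14.681861
iter 1: u=1.452915  f(a)=+1.666e+00  f'(a)=-2.510e+00  a ← 14.681861 − (+1.666e+00/-2.510e+00) = 15.345674
iter 2: u=1.390066  f(a)=+1.197e-01  f'(a)=-2.161e+00  a ← 15.345674 − (+1.197e-01/-2.161e+00) = 15.401041
iter 3: u=1.385069  f(a)=+7.229e-04  f'(a)=-2.135e+00  a ← 15.401041 − (+7.229e-04/-2.135e+00) = 15.401380
iter 4: u=1.385038  f(a)=+2.673e-08  f'(a)=-2.135e+00  a ← 15.401380 − (+2.673e-08/-2.135e+00) = 15.401380
iter 5: u=1.385038  f(a)=-7.105e-15  f'(a)=-2.135e+00  a ← 15.401380 − (-7.105e-15/-2.135e+00) = 15.401380
converged: |Δa| < 1e-12 after 5 iterations
sag = a·(cosh(S/(2a)) − 1) = 15.401380·(cosh(1.385038) − 1) = 17.290305
T_max/T_min = cosh(S/(2a)) = 2.122646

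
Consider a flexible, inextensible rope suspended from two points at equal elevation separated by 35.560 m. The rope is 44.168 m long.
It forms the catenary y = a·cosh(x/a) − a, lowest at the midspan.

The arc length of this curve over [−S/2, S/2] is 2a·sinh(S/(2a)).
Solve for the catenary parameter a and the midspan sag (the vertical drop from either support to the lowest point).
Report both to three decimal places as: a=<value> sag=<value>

a=15.262 sag=11.583

seed: a₀ = √(S³/(24(L−S))) = √(35.560³/(24·8.608)) = 14.753188
iter 1: u=1.205163  f(a)=+6.472e-01  f'(a)=-1.345e+00  a ← 14.753188 − (+6.472e-01/-1.345e+00) = 15.234201
iter 2: u=1.167111  f(a)=+3.300e-02  f'(a)=-1.211e+00  a ← 15.234201 − (+3.300e-02/-1.211e+00) = 15.261441
iter 3: u=1.165028  f(a)=+9.600e-05  f'(a)=-1.204e+00  a ← 15.261441 − (+9.600e-05/-1.204e+00) = 15.261520
iter 4: u=1.165022  f(a)=+8.176e-10  f'(a)=-1.204e+00  a ← 15.261520 − (+8.176e-10/-1.204e+00) = 15.261520
iter 5: u=1.165022  f(a)=-1.421e-14  f'(a)=-1.204e+00  a ← 15.261520 − (-1.421e-14/-1.204e+00) = 15.261520
converged: |Δa| < 1e-12 after 5 iterations
sag = a·(cosh(S/(2a)) − 1) = 15.261520·(cosh(1.165022) − 1) = 11.582791
T_max/T_min = cosh(S/(2a)) = 1.758954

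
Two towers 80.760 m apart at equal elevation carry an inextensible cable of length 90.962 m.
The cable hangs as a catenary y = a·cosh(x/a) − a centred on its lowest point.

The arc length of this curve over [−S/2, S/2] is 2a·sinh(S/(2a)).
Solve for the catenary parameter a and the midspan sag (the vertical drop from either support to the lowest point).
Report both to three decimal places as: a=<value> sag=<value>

seed: a₀ = √(S³/(24(L−S))) = √(80.760³/(24·10.202)) = 46.381649
iter 1: u=0.870603  f(a)=+3.937e-01  f'(a)=-4.742e-01  a ← 46.381649 − (+3.937e-01/-4.742e-01) = 47.211895
iter 2: u=0.855293  f(a)=+1.082e-02  f'(a)=-4.484e-01  a ← 47.211895 − (+1.082e-02/-4.484e-01) = 47.236022
iter 3: u=0.854856  f(a)=+8.684e-06  f'(a)=-4.477e-01  a ← 47.236022 − (+8.684e-06/-4.477e-01) = 47.236042
iter 4: u=0.854856  f(a)=+5.599e-12  f'(a)=-4.477e-01  a ← 47.236042 − (+5.599e-12/-4.477e-01) = 47.236042
converged: |Δa| < 1e-12 after 4 iterations
sag = a·(cosh(S/(2a)) − 1) = 47.236042·(cosh(0.854856) − 1) = 18.336552
T_max/T_min = cosh(S/(2a)) = 1.388190

a=47.236 sag=18.337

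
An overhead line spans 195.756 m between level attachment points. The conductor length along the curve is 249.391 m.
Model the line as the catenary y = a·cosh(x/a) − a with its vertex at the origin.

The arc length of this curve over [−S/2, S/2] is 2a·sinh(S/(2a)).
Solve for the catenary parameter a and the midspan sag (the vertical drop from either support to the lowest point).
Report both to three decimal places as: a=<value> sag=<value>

a=79.296 sag=68.477

seed: a₀ = √(S³/(24(L−S))) = √(195.756³/(24·53.635)) = 76.338366
iter 1: u=1.282160  f(a)=+4.585e+00  f'(a)=-1.650e+00  a ← 76.338366 − (+4.585e+00/-1.650e+00) = 79.116962
iter 2: u=1.237130  f(a)=+2.622e-01  f'(a)=-1.466e+00  a ← 79.116962 − (+2.622e-01/-1.466e+00) = 79.295797
iter 3: u=1.234340  f(a)=+9.729e-04  f'(a)=-1.455e+00  a ← 79.295797 − (+9.729e-04/-1.455e+00) = 79.296465
iter 4: u=1.234330  f(a)=+1.350e-08  f'(a)=-1.455e+00  a ← 79.296465 − (+1.350e-08/-1.455e+00) = 79.296465
iter 5: u=1.234330  f(a)=+0.000e+00  f'(a)=-1.455e+00  a ← 79.296465 − (+0.000e+00/-1.455e+00) = 79.296465
converged: |Δa| < 1e-12 after 5 iterations
sag = a·(cosh(S/(2a)) − 1) = 79.296465·(cosh(1.234330) − 1) = 68.476662
T_max/T_min = cosh(S/(2a)) = 1.863553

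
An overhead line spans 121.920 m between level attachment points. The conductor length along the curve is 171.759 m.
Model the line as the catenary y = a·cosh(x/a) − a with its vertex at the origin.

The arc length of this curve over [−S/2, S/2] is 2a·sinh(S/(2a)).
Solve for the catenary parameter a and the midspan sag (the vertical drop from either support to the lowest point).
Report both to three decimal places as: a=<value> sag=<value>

seed: a₀ = √(S³/(24(L−S))) = √(121.920³/(24·49.839)) = 38.924420
iter 1: u=1.566112  f(a)=+6.481e+00  f'(a)=-3.246e+00  a ← 38.924420 − (+6.481e+00/-3.246e+00) = 40.920849
iter 2: u=1.489705  f(a)=+5.320e-01  f'(a)=-2.734e+00  a ← 40.920849 − (+5.320e-01/-2.734e+00) = 41.115482
iter 3: u=1.482653  f(a)=+4.293e-03  f'(a)=-2.690e+00  a ← 41.115482 − (+4.293e-03/-2.690e+00) = 41.117078
iter 4: u=1.482596  f(a)=+2.845e-07  f'(a)=-2.689e+00  a ← 41.117078 − (+2.845e-07/-2.689e+00) = 41.117078
iter 5: u=1.482596  f(a)=+2.842e-14  f'(a)=-2.689e+00  a ← 41.117078 − (+2.842e-14/-2.689e+00) = 41.117078
converged: |Δa| < 1e-12 after 5 iterations
sag = a·(cosh(S/(2a)) − 1) = 41.117078·(cosh(1.482596) − 1) = 54.097955
T_max/T_min = cosh(S/(2a)) = 2.315705

a=41.117 sag=54.098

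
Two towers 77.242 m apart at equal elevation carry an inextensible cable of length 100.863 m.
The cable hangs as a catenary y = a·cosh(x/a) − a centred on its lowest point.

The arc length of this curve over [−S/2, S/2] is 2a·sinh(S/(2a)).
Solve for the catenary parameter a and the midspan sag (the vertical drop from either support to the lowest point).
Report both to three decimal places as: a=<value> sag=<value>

seed: a₀ = √(S³/(24(L−S))) = √(77.242³/(24·23.621)) = 28.511857
iter 1: u=1.354559  f(a)=+2.264e+00  f'(a)=-1.982e+00  a ← 28.511857 − (+2.264e+00/-1.982e+00) = 29.654469
iter 2: u=1.302367  f(a)=+1.432e-01  f'(a)=-1.738e+00  a ← 29.654469 − (+1.432e-01/-1.738e+00) = 29.736869
iter 3: u=1.298758  f(a)=+6.586e-04  f'(a)=-1.722e+00  a ← 29.736869 − (+6.586e-04/-1.722e+00) = 29.737252
iter 4: u=1.298741  f(a)=+1.407e-08  f'(a)=-1.722e+00  a ← 29.737252 − (+1.407e-08/-1.722e+00) = 29.737252
iter 5: u=1.298741  f(a)=+0.000e+00  f'(a)=-1.722e+00  a ← 29.737252 − (+0.000e+00/-1.722e+00) = 29.737252
converged: |Δa| < 1e-12 after 5 iterations
sag = a·(cosh(S/(2a)) − 1) = 29.737252·(cosh(1.298741) − 1) = 28.808801
T_max/T_min = cosh(S/(2a)) = 1.968778

a=29.737 sag=28.809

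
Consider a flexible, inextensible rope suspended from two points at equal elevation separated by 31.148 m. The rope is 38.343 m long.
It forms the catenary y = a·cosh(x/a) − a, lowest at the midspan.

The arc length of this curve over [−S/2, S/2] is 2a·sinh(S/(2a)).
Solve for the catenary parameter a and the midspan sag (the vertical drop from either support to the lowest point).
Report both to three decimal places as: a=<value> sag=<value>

a=13.665 sag=9.878

seed: a₀ = √(S³/(24(L−S))) = √(31.148³/(24·7.195)) = 13.228915
iter 1: u=1.177270  f(a)=+5.154e-01  f'(a)=-1.246e+00  a ← 13.228915 − (+5.154e-01/-1.246e+00) = 13.642476
iter 2: u=1.141582  f(a)=+2.515e-02  f'(a)=-1.127e+00  a ← 13.642476 − (+2.515e-02/-1.127e+00) = 13.664792
iter 3: u=1.139717  f(a)=+6.673e-05  f'(a)=-1.121e+00  a ← 13.664792 − (+6.673e-05/-1.121e+00) = 13.664851
iter 4: u=1.139712  f(a)=+4.724e-10  f'(a)=-1.121e+00  a ← 13.664851 − (+4.724e-10/-1.121e+00) = 13.664851
iter 5: u=1.139712  f(a)=+0.000e+00  f'(a)=-1.121e+00  a ← 13.664851 − (+0.000e+00/-1.121e+00) = 13.664851
converged: |Δa| < 1e-12 after 5 iterations
sag = a·(cosh(S/(2a)) − 1) = 13.664851·(cosh(1.139712) − 1) = 9.878185
T_max/T_min = cosh(S/(2a)) = 1.722890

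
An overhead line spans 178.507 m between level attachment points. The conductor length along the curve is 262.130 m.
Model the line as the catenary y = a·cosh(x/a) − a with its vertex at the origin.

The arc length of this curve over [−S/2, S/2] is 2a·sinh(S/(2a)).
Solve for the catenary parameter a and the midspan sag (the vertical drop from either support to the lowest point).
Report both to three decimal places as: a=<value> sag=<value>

a=56.636 sag=86.142

seed: a₀ = √(S³/(24(L−S))) = √(178.507³/(24·83.623)) = 53.237099
iter 1: u=1.676528  f(a)=+1.257e+01  f'(a)=-4.118e+00  a ← 53.237099 − (+1.257e+01/-4.118e+00) = 56.289631
iter 2: u=1.585612  f(a)=+1.162e+00  f'(a)=-3.389e+00  a ← 56.289631 − (+1.162e+00/-3.389e+00) = 56.632593
iter 3: u=1.576009  f(a)=+1.217e-02  f'(a)=-3.318e+00  a ← 56.632593 − (+1.217e-02/-3.318e+00) = 56.636261
iter 4: u=1.575907  f(a)=+1.365e-06  f'(a)=-3.317e+00  a ← 56.636261 − (+1.365e-06/-3.317e+00) = 56.636262
iter 5: u=1.575907  f(a)=+5.684e-14  f'(a)=-3.317e+00  a ← 56.636262 − (+5.684e-14/-3.317e+00) = 56.636262
converged: |Δa| < 1e-12 after 5 iterations
sag = a·(cosh(S/(2a)) − 1) = 56.636262·(cosh(1.575907) − 1) = 86.142239
T_max/T_min = cosh(S/(2a)) = 2.520973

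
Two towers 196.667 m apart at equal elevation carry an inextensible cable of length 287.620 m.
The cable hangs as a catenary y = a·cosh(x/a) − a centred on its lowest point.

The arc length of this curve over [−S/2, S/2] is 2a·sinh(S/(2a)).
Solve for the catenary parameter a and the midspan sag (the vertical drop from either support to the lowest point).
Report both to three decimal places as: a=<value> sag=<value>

seed: a₀ = √(S³/(24(L−S))) = √(196.667³/(24·90.953)) = 59.031403
iter 1: u=1.665783  f(a)=+1.349e+01  f'(a)=-4.026e+00  a ← 59.031403 − (+1.349e+01/-4.026e+00) = 62.381192
iter 2: u=1.576332  f(a)=+1.233e+00  f'(a)=-3.320e+00  a ← 62.381192 − (+1.233e+00/-3.320e+00) = 62.752544
iter 3: u=1.567004  f(a)=+1.260e-02  f'(a)=-3.253e+00  a ← 62.752544 − (+1.260e-02/-3.253e+00) = 62.756417
iter 4: u=1.566907  f(a)=+1.345e-06  f'(a)=-3.252e+00  a ← 62.756417 − (+1.345e-06/-3.252e+00) = 62.756417
iter 5: u=1.566907  f(a)=+5.684e-14  f'(a)=-3.252e+00  a ← 62.756417 − (+5.684e-14/-3.252e+00) = 62.756417
converged: |Δa| < 1e-12 after 5 iterations
sag = a·(cosh(S/(2a)) − 1) = 62.756417·(cosh(1.566907) − 1) = 94.150192
T_max/T_min = cosh(S/(2a)) = 2.500248

a=62.756 sag=94.150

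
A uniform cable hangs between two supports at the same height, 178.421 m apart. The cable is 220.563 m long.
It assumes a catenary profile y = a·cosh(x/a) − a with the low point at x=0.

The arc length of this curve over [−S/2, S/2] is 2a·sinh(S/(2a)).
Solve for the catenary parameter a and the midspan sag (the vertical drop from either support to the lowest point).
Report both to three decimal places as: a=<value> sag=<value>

a=77.461 sag=57.306

seed: a₀ = √(S³/(24(L−S))) = √(178.421³/(24·42.142)) = 74.938632
iter 1: u=1.190447  f(a)=+3.089e+00  f'(a)=-1.292e+00  a ← 74.938632 − (+3.089e+00/-1.292e+00) = 77.328701
iter 2: u=1.153653  f(a)=+1.539e-01  f'(a)=-1.166e+00  a ← 77.328701 − (+1.539e-01/-1.166e+00) = 77.460663
iter 3: u=1.151688  f(a)=+4.267e-04  f'(a)=-1.160e+00  a ← 77.460663 − (+4.267e-04/-1.160e+00) = 77.461031
iter 4: u=1.151682  f(a)=+3.298e-09  f'(a)=-1.160e+00  a ← 77.461031 − (+3.298e-09/-1.160e+00) = 77.461031
iter 5: u=1.151682  f(a)=+0.000e+00  f'(a)=-1.160e+00  a ← 77.461031 − (+0.000e+00/-1.160e+00) = 77.461031
converged: |Δa| < 1e-12 after 5 iterations
sag = a·(cosh(S/(2a)) − 1) = 77.461031·(cosh(1.151682) − 1) = 57.306252
T_max/T_min = cosh(S/(2a)) = 1.739808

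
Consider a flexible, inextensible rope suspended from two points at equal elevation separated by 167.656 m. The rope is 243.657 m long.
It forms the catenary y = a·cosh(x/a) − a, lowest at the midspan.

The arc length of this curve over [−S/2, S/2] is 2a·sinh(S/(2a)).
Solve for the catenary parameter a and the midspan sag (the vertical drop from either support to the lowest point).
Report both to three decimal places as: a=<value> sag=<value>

seed: a₀ = √(S³/(24(L−S))) = √(167.656³/(24·76.001)) = 50.829212
iter 1: u=1.649209  f(a)=+1.103e+01  f'(a)=-3.887e+00  a ← 50.829212 − (+1.103e+01/-3.887e+00) = 53.667179
iter 2: u=1.561998  f(a)=+9.913e-01  f'(a)=-3.217e+00  a ← 53.667179 − (+9.913e-01/-3.217e+00) = 53.975304
iter 3: u=1.553081  f(a)=+9.750e-03  f'(a)=-3.154e+00  a ← 53.975304 − (+9.750e-03/-3.154e+00) = 53.978395
iter 4: u=1.552992  f(a)=+9.638e-07  f'(a)=-3.153e+00  a ← 53.978395 − (+9.638e-07/-3.153e+00) = 53.978396
iter 5: u=1.552992  f(a)=+2.842e-14  f'(a)=-3.153e+00  a ← 53.978396 − (+2.842e-14/-3.153e+00) = 53.978396
converged: |Δa| < 1e-12 after 5 iterations
sag = a·(cosh(S/(2a)) − 1) = 53.978396·(cosh(1.552992) − 1) = 79.272685
T_max/T_min = cosh(S/(2a)) = 2.468600

a=53.978 sag=79.273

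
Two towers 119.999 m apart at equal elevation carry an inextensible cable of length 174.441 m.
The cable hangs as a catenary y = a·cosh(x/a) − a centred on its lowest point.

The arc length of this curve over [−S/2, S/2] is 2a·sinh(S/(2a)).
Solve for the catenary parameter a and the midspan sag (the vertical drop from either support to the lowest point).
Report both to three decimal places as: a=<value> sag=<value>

a=38.621 sag=56.768

seed: a₀ = √(S³/(24(L−S))) = √(119.999³/(24·54.442)) = 36.365853
iter 1: u=1.649886  f(a)=+7.909e+00  f'(a)=-3.893e+00  a ← 36.365853 − (+7.909e+00/-3.893e+00) = 38.397635
iter 2: u=1.562583  f(a)=+7.112e-01  f'(a)=-3.221e+00  a ← 38.397635 − (+7.112e-01/-3.221e+00) = 38.618420
iter 3: u=1.553650  f(a)=+7.006e-03  f'(a)=-3.158e+00  a ← 38.618420 − (+7.006e-03/-3.158e+00) = 38.620638
iter 4: u=1.553561  f(a)=+6.948e-07  f'(a)=-3.157e+00  a ← 38.620638 − (+6.948e-07/-3.157e+00) = 38.620638
iter 5: u=1.553561  f(a)=+0.000e+00  f'(a)=-3.157e+00  a ← 38.620638 − (+0.000e+00/-3.157e+00) = 38.620638
converged: |Δa| < 1e-12 after 5 iterations
sag = a·(cosh(S/(2a)) − 1) = 38.620638·(cosh(1.553561) − 1) = 56.767879
T_max/T_min = cosh(S/(2a)) = 2.469885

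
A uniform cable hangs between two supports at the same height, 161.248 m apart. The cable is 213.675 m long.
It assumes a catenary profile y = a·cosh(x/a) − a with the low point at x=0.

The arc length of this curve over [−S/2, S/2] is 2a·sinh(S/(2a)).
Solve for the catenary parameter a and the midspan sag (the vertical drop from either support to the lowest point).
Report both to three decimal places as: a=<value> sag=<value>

seed: a₀ = √(S³/(24(L−S))) = √(161.248³/(24·52.427)) = 57.724261
iter 1: u=1.396709  f(a)=+5.358e+00  f'(a)=-2.196e+00  a ← 57.724261 − (+5.358e+00/-2.196e+00) = 60.163591
iter 2: u=1.340080  f(a)=+3.583e-01  f'(a)=-1.912e+00  a ← 60.163591 − (+3.583e-01/-1.912e+00) = 60.351047
iter 3: u=1.335917  f(a)=+1.857e-03  f'(a)=-1.892e+00  a ← 60.351047 − (+1.857e-03/-1.892e+00) = 60.352029
iter 4: u=1.335895  f(a)=+5.044e-08  f'(a)=-1.892e+00  a ← 60.352029 − (+5.044e-08/-1.892e+00) = 60.352029
iter 5: u=1.335895  f(a)=+2.842e-14  f'(a)=-1.892e+00  a ← 60.352029 − (+2.842e-14/-1.892e+00) = 60.352029
converged: |Δa| < 1e-12 after 5 iterations
sag = a·(cosh(S/(2a)) − 1) = 60.352029·(cosh(1.335895) − 1) = 62.353386
T_max/T_min = cosh(S/(2a)) = 2.033161

a=60.352 sag=62.353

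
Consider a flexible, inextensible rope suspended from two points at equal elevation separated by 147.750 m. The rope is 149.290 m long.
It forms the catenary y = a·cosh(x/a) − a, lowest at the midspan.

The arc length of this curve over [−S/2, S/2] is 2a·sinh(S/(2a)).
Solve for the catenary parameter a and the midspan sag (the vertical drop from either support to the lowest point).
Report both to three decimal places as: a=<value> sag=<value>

a=295.871 sag=9.271

seed: a₀ = √(S³/(24(L−S))) = √(147.750³/(24·1.540)) = 295.410041
iter 1: u=0.250076  f(a)=+4.823e-03  f'(a)=-1.049e-02  a ← 295.410041 − (+4.823e-03/-1.049e-02) = 295.869708
iter 2: u=0.249688  f(a)=+1.128e-05  f'(a)=-1.044e-02  a ← 295.869708 − (+1.128e-05/-1.044e-02) = 295.870788
iter 3: u=0.249687  f(a)=+6.202e-11  f'(a)=-1.044e-02  a ← 295.870788 − (+6.202e-11/-1.044e-02) = 295.870788
iter 4: u=0.249687  f(a)=+0.000e+00  f'(a)=-1.044e-02  a ← 295.870788 − (+0.000e+00/-1.044e-02) = 295.870788
converged: |Δa| < 1e-12 after 4 iterations
sag = a·(cosh(S/(2a)) − 1) = 295.870788·(cosh(0.249687) − 1) = 9.270817
T_max/T_min = cosh(S/(2a)) = 1.031334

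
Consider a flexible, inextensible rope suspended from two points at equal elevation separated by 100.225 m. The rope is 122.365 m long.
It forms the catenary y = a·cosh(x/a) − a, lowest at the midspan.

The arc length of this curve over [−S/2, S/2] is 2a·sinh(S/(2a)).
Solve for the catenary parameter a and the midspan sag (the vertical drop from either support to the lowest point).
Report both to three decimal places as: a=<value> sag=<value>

seed: a₀ = √(S³/(24(L−S))) = √(100.225³/(24·22.140)) = 43.528096
iter 1: u=1.151268  f(a)=+1.514e+00  f'(a)=-1.159e+00  a ← 43.528096 − (+1.514e+00/-1.159e+00) = 44.835140
iter 2: u=1.117706  f(a)=+7.089e-02  f'(a)=-1.052e+00  a ← 44.835140 − (+7.089e-02/-1.052e+00) = 44.902494
iter 3: u=1.116029  f(a)=+1.722e-04  f'(a)=-1.047e+00  a ← 44.902494 − (+1.722e-04/-1.047e+00) = 44.902659
iter 4: u=1.116025  f(a)=+1.022e-09  f'(a)=-1.047e+00  a ← 44.902659 − (+1.022e-09/-1.047e+00) = 44.902659
iter 5: u=1.116025  f(a)=-1.421e-14  f'(a)=-1.047e+00  a ← 44.902659 − (-1.421e-14/-1.047e+00) = 44.902659
converged: |Δa| < 1e-12 after 5 iterations
sag = a·(cosh(S/(2a)) − 1) = 44.902659·(cosh(1.116025) − 1) = 30.989021
T_max/T_min = cosh(S/(2a)) = 1.690138

a=44.903 sag=30.989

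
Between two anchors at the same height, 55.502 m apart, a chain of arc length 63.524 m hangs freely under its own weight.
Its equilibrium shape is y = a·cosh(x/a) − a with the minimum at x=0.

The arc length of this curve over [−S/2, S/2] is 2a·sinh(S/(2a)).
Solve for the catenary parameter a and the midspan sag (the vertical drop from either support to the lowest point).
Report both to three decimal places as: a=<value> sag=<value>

a=30.426 sag=13.558

seed: a₀ = √(S³/(24(L−S))) = √(55.502³/(24·8.022)) = 29.799982
iter 1: u=0.931242  f(a)=+3.551e-01  f'(a)=-5.865e-01  a ← 29.799982 − (+3.551e-01/-5.865e-01) = 30.405401
iter 2: u=0.912700  f(a)=+1.111e-02  f'(a)=-5.504e-01  a ← 30.405401 − (+1.111e-02/-5.504e-01) = 30.425588
iter 3: u=0.912094  f(a)=+1.165e-05  f'(a)=-5.492e-01  a ← 30.425588 − (+1.165e-05/-5.492e-01) = 30.425610
iter 4: u=0.912093  f(a)=+1.284e-11  f'(a)=-5.492e-01  a ← 30.425610 − (+1.284e-11/-5.492e-01) = 30.425610
converged: |Δa| < 1e-12 after 4 iterations
sag = a·(cosh(S/(2a)) − 1) = 30.425610·(cosh(0.912093) − 1) = 13.557823
T_max/T_min = cosh(S/(2a)) = 1.445606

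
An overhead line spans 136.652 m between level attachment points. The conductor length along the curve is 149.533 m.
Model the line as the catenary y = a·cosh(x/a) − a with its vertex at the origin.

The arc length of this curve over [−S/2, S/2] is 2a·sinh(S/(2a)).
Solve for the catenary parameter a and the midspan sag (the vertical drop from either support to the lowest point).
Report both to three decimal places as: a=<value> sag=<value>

seed: a₀ = √(S³/(24(L−S))) = √(136.652³/(24·12.881)) = 90.853901
iter 1: u=0.752043  f(a)=+3.692e-01  f'(a)=-2.999e-01  a ← 90.853901 − (+3.692e-01/-2.999e-01) = 92.084895
iter 2: u=0.741989  f(a)=+7.638e-03  f'(a)=-2.876e-01  a ← 92.084895 − (+7.638e-03/-2.876e-01) = 92.111449
iter 3: u=0.741775  f(a)=+3.422e-06  f'(a)=-2.874e-01  a ← 92.111449 − (+3.422e-06/-2.874e-01) = 92.111461
iter 4: u=0.741775  f(a)=+7.105e-13  f'(a)=-2.874e-01  a ← 92.111461 − (+7.105e-13/-2.874e-01) = 92.111461
converged: |Δa| < 1e-12 after 4 iterations
sag = a·(cosh(S/(2a)) − 1) = 92.111461·(cosh(0.741775) − 1) = 26.524751
T_max/T_min = cosh(S/(2a)) = 1.287964

a=92.111 sag=26.525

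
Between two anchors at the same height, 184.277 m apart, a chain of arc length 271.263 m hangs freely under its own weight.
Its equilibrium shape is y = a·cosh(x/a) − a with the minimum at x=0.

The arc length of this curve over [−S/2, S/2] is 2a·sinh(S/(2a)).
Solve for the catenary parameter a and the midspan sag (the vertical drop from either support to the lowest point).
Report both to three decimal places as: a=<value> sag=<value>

a=58.269 sag=89.349

seed: a₀ = √(S³/(24(L−S))) = √(184.277³/(24·86.986)) = 54.749026
iter 1: u=1.682925  f(a)=+1.318e+01  f'(a)=-4.174e+00  a ← 54.749026 − (+1.318e+01/-4.174e+00) = 57.907579
iter 2: u=1.591130  f(a)=+1.227e+00  f'(a)=-3.430e+00  a ← 57.907579 − (+1.227e+00/-3.430e+00) = 58.265281
iter 3: u=1.581362  f(a)=+1.303e-02  f'(a)=-3.357e+00  a ← 58.265281 − (+1.303e-02/-3.357e+00) = 58.269163
iter 4: u=1.581257  f(a)=+1.506e-06  f'(a)=-3.357e+00  a ← 58.269163 − (+1.506e-06/-3.357e+00) = 58.269164
iter 5: u=1.581257  f(a)=-5.684e-14  f'(a)=-3.357e+00  a ← 58.269164 − (-5.684e-14/-3.357e+00) = 58.269164
converged: |Δa| < 1e-12 after 5 iterations
sag = a·(cosh(S/(2a)) − 1) = 58.269164·(cosh(1.581257) − 1) = 89.349261
T_max/T_min = cosh(S/(2a)) = 2.533388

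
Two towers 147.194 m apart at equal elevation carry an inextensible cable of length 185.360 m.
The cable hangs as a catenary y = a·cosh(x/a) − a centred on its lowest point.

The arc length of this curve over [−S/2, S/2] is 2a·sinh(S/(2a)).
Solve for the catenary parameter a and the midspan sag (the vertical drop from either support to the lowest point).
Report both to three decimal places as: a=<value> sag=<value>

a=61.175 sag=49.874

seed: a₀ = √(S³/(24(L−S))) = √(147.194³/(24·38.166)) = 59.005326
iter 1: u=1.247294  f(a)=+3.081e+00  f'(a)=-1.506e+00  a ← 59.005326 − (+3.081e+00/-1.506e+00) = 61.050716
iter 2: u=1.205506  f(a)=+1.675e-01  f'(a)=-1.347e+00  a ← 61.050716 − (+1.675e-01/-1.347e+00) = 61.175066
iter 3: u=1.203056  f(a)=+5.576e-04  f'(a)=-1.338e+00  a ← 61.175066 − (+5.576e-04/-1.338e+00) = 61.175483
iter 4: u=1.203047  f(a)=+6.227e-09  f'(a)=-1.338e+00  a ← 61.175483 − (+6.227e-09/-1.338e+00) = 61.175483
iter 5: u=1.203047  f(a)=+5.684e-14  f'(a)=-1.338e+00  a ← 61.175483 − (+5.684e-14/-1.338e+00) = 61.175483
converged: |Δa| < 1e-12 after 5 iterations
sag = a·(cosh(S/(2a)) − 1) = 61.175483·(cosh(1.203047) − 1) = 49.874155
T_max/T_min = cosh(S/(2a)) = 1.815264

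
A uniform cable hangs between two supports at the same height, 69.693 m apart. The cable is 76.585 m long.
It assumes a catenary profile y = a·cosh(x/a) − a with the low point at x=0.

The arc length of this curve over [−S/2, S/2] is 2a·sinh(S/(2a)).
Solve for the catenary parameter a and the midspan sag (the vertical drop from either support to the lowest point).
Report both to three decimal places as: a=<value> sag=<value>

a=45.894 sag=13.877

seed: a₀ = √(S³/(24(L−S))) = √(69.693³/(24·6.892)) = 45.238217
iter 1: u=0.770289  f(a)=+2.074e-01  f'(a)=-3.232e-01  a ← 45.238217 − (+2.074e-01/-3.232e-01) = 45.879931
iter 2: u=0.759515  f(a)=+4.495e-03  f'(a)=-3.093e-01  a ← 45.879931 − (+4.495e-03/-3.093e-01) = 45.894465
iter 3: u=0.759275  f(a)=+2.216e-06  f'(a)=-3.090e-01  a ← 45.894465 − (+2.216e-06/-3.090e-01) = 45.894472
iter 4: u=0.759274  f(a)=+5.258e-13  f'(a)=-3.090e-01  a ← 45.894472 − (+5.258e-13/-3.090e-01) = 45.894472
converged: |Δa| < 1e-12 after 4 iterations
sag = a·(cosh(S/(2a)) − 1) = 45.894472·(cosh(0.759274) − 1) = 13.876910
T_max/T_min = cosh(S/(2a)) = 1.302366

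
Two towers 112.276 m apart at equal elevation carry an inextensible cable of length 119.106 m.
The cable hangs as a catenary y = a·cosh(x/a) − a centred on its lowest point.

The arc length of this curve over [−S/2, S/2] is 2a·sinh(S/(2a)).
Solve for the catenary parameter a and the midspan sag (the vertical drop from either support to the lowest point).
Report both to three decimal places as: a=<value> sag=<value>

a=93.757 sag=17.315

seed: a₀ = √(S³/(24(L−S))) = √(112.276³/(24·6.830)) = 92.921118
iter 1: u=0.604147  f(a)=+1.257e-01  f'(a)=-1.524e-01  a ← 92.921118 − (+1.257e-01/-1.524e-01) = 93.745914
iter 2: u=0.598831  f(a)=+1.694e-03  f'(a)=-1.484e-01  a ← 93.745914 − (+1.694e-03/-1.484e-01) = 93.757330
iter 3: u=0.598759  f(a)=+3.167e-07  f'(a)=-1.483e-01  a ← 93.757330 − (+3.167e-07/-1.483e-01) = 93.757332
iter 4: u=0.598759  f(a)=+4.263e-14  f'(a)=-1.483e-01  a ← 93.757332 − (+4.263e-14/-1.483e-01) = 93.757332
converged: |Δa| < 1e-12 after 4 iterations
sag = a·(cosh(S/(2a)) − 1) = 93.757332·(cosh(0.598759) − 1) = 17.314704
T_max/T_min = cosh(S/(2a)) = 1.184676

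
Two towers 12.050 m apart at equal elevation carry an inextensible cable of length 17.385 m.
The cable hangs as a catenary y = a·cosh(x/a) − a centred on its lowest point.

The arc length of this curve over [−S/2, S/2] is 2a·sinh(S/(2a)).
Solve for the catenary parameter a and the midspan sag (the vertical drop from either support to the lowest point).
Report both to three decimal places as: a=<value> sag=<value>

seed: a₀ = √(S³/(24(L−S))) = √(12.050³/(24·5.335)) = 3.696645
iter 1: u=1.629856  f(a)=+7.551e-01  f'(a)=-3.730e+00  a ← 3.696645 − (+7.551e-01/-3.730e+00) = 3.899111
iter 2: u=1.545224  f(a)=+6.648e-02  f'(a)=-3.099e+00  a ← 3.899111 − (+6.648e-02/-3.099e+00) = 3.920559
iter 3: u=1.536770  f(a)=+6.251e-04  f'(a)=-3.041e+00  a ← 3.920559 − (+6.251e-04/-3.041e+00) = 3.920765
iter 4: u=1.536690  f(a)=+5.641e-08  f'(a)=-3.041e+00  a ← 3.920765 − (+5.641e-08/-3.041e+00) = 3.920765
iter 5: u=1.536690  f(a)=-3.553e-15  f'(a)=-3.041e+00  a ← 3.920765 − (-3.553e-15/-3.041e+00) = 3.920765
converged: |Δa| < 1e-12 after 5 iterations
sag = a·(cosh(S/(2a)) − 1) = 3.920765·(cosh(1.536690) − 1) = 5.615060
T_max/T_min = cosh(S/(2a)) = 2.432134

a=3.921 sag=5.615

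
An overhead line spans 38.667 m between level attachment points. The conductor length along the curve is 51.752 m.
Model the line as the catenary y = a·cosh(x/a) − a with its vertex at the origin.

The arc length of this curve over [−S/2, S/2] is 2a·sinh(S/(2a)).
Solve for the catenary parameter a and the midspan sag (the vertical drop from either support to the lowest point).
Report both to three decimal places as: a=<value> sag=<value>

a=14.209 sag=15.311

seed: a₀ = √(S³/(24(L−S))) = √(38.667³/(24·13.085)) = 13.568075
iter 1: u=1.424926  f(a)=+1.394e+00  f'(a)=-2.350e+00  a ← 13.568075 − (+1.394e+00/-2.350e+00) = 14.161486
iter 2: u=1.365217  f(a)=+9.670e-02  f'(a)=-2.034e+00  a ← 14.161486 − (+9.670e-02/-2.034e+00) = 14.209021
iter 3: u=1.360650  f(a)=+5.416e-04  f'(a)=-2.012e+00  a ← 14.209021 − (+5.416e-04/-2.012e+00) = 14.209290
iter 4: u=1.360624  f(a)=+1.720e-08  f'(a)=-2.011e+00  a ← 14.209290 − (+1.720e-08/-2.011e+00) = 14.209290
iter 5: u=1.360624  f(a)=+0.000e+00  f'(a)=-2.011e+00  a ← 14.209290 − (+0.000e+00/-2.011e+00) = 14.209290
converged: |Δa| < 1e-12 after 5 iterations
sag = a·(cosh(S/(2a)) − 1) = 14.209290·(cosh(1.360624) − 1) = 15.311403
T_max/T_min = cosh(S/(2a)) = 2.077563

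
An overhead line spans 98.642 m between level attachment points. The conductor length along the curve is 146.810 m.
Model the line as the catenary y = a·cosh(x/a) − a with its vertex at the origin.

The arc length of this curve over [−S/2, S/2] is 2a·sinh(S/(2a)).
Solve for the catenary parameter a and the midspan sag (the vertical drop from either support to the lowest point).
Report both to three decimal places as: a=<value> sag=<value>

seed: a₀ = √(S³/(24(L−S))) = √(98.642³/(24·48.168)) = 28.814287
iter 1: u=1.711686  f(a)=+7.569e+00  f'(a)=-4.431e+00  a ← 28.814287 − (+7.569e+00/-4.431e+00) = 30.522447
iter 2: u=1.615893  f(a)=+7.253e-01  f'(a)=-3.619e+00  a ← 30.522447 − (+7.253e-01/-3.619e+00) = 30.722847
iter 3: u=1.605353  f(a)=+8.218e-03  f'(a)=-3.538e+00  a ← 30.722847 − (+8.218e-03/-3.538e+00) = 30.725170
iter 4: u=1.605231  f(a)=+1.081e-06  f'(a)=-3.537e+00  a ← 30.725170 − (+1.081e-06/-3.537e+00) = 30.725170
iter 5: u=1.605231  f(a)=+0.000e+00  f'(a)=-3.537e+00  a ← 30.725170 − (+0.000e+00/-3.537e+00) = 30.725170
converged: |Δa| < 1e-12 after 5 iterations
sag = a·(cosh(S/(2a)) − 1) = 30.725170·(cosh(1.605231) − 1) = 48.850769
T_max/T_min = cosh(S/(2a)) = 2.589927

a=30.725 sag=48.851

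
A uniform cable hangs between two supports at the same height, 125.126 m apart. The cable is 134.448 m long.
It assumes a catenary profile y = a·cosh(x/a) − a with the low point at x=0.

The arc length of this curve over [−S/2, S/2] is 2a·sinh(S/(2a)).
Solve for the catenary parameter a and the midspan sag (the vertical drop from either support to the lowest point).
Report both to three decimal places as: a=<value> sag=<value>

a=94.603 sag=21.452

seed: a₀ = √(S³/(24(L−S))) = √(125.126³/(24·9.322)) = 93.575288
iter 1: u=0.668585  f(a)=+2.106e-01  f'(a)=-2.083e-01  a ← 93.575288 − (+2.106e-01/-2.083e-01) = 94.586284
iter 2: u=0.661438  f(a)=+3.461e-03  f'(a)=-2.015e-01  a ← 94.586284 − (+3.461e-03/-2.015e-01) = 94.603463
iter 3: u=0.661318  f(a)=+9.699e-07  f'(a)=-2.014e-01  a ← 94.603463 − (+9.699e-07/-2.014e-01) = 94.603467
iter 4: u=0.661318  f(a)=+5.684e-14  f'(a)=-2.014e-01  a ← 94.603467 − (+5.684e-14/-2.014e-01) = 94.603467
converged: |Δa| < 1e-12 after 4 iterations
sag = a·(cosh(S/(2a)) − 1) = 94.603467·(cosh(0.661318) − 1) = 21.452046
T_max/T_min = cosh(S/(2a)) = 1.226758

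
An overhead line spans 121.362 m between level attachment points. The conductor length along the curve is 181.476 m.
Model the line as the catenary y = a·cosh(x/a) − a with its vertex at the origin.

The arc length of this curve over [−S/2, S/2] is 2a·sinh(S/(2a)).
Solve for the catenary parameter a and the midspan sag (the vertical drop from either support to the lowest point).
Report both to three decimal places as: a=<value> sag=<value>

a=37.564 sag=60.642

seed: a₀ = √(S³/(24(L−S))) = √(121.362³/(24·60.114)) = 35.199027
iter 1: u=1.723940  f(a)=+9.592e+00  f'(a)=-4.545e+00  a ← 35.199027 − (+9.592e+00/-4.545e+00) = 37.309577
iter 2: u=1.626419  f(a)=+9.304e-01  f'(a)=-3.702e+00  a ← 37.309577 − (+9.304e-01/-3.702e+00) = 37.560894
iter 3: u=1.615537  f(a)=+1.083e-02  f'(a)=-3.616e+00  a ← 37.560894 − (+1.083e-02/-3.616e+00) = 37.563889
iter 4: u=1.615408  f(a)=+1.506e-06  f'(a)=-3.615e+00  a ← 37.563889 − (+1.506e-06/-3.615e+00) = 37.563890
iter 5: u=1.615408  f(a)=+2.842e-14  f'(a)=-3.615e+00  a ← 37.563890 − (+2.842e-14/-3.615e+00) = 37.563890
converged: |Δa| < 1e-12 after 5 iterations
sag = a·(cosh(S/(2a)) − 1) = 37.563890·(cosh(1.615408) − 1) = 60.642172
T_max/T_min = cosh(S/(2a)) = 2.614374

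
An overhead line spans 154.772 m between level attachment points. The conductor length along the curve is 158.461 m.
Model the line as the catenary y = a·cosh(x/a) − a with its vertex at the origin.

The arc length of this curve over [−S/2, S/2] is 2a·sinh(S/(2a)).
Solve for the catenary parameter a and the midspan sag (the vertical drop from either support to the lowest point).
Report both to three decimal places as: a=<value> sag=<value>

a=205.362 sag=14.754

seed: a₀ = √(S³/(24(L−S))) = √(154.772³/(24·3.689)) = 204.634401
iter 1: u=0.378167  f(a)=+2.647e-02  f'(a)=-3.657e-02  a ← 204.634401 − (+2.647e-02/-3.657e-02) = 205.358115
iter 2: u=0.376834  f(a)=+1.411e-04  f'(a)=-3.618e-02  a ← 205.358115 − (+1.411e-04/-3.618e-02) = 205.362014
iter 3: u=0.376827  f(a)=+4.055e-09  f'(a)=-3.618e-02  a ← 205.362014 − (+4.055e-09/-3.618e-02) = 205.362014
iter 4: u=0.376827  f(a)=-2.842e-14  f'(a)=-3.618e-02  a ← 205.362014 − (-2.842e-14/-3.618e-02) = 205.362014
converged: |Δa| < 1e-12 after 4 iterations
sag = a·(cosh(S/(2a)) − 1) = 205.362014·(cosh(0.376827) − 1) = 14.753930
T_max/T_min = cosh(S/(2a)) = 1.071844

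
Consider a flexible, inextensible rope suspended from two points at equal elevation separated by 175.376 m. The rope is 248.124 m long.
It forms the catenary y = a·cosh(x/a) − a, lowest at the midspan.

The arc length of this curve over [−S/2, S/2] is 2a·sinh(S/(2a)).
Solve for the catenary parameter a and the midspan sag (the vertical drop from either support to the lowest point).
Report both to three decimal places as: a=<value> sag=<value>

seed: a₀ = √(S³/(24(L−S))) = √(175.376³/(24·72.748)) = 55.582630
iter 1: u=1.577615  f(a)=+9.608e+00  f'(a)=-3.330e+00  a ← 55.582630 − (+9.608e+00/-3.330e+00) = 58.468218
iter 2: u=1.499755  f(a)=+7.990e-01  f'(a)=-2.797e+00  a ← 58.468218 − (+7.990e-01/-2.797e+00) = 58.753853
iter 3: u=1.492464  f(a)=+6.631e-03  f'(a)=-2.751e+00  a ← 58.753853 − (+6.631e-03/-2.751e+00) = 58.756264
iter 4: u=1.492403  f(a)=+4.651e-07  f'(a)=-2.750e+00  a ← 58.756264 − (+4.651e-07/-2.750e+00) = 58.756264
iter 5: u=1.492403  f(a)=+2.842e-14  f'(a)=-2.750e+00  a ← 58.756264 − (+2.842e-14/-2.750e+00) = 58.756264
converged: |Δa| < 1e-12 after 5 iterations
sag = a·(cosh(S/(2a)) − 1) = 58.756264·(cosh(1.492403) − 1) = 78.516014
T_max/T_min = cosh(S/(2a)) = 2.336300

a=58.756 sag=78.516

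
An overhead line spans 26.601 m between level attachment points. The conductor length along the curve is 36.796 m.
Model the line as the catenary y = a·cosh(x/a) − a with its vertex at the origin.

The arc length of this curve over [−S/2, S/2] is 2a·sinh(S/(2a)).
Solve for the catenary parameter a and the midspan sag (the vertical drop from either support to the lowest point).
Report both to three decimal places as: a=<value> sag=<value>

seed: a₀ = √(S³/(24(L−S))) = √(26.601³/(24·10.195)) = 8.770972
iter 1: u=1.516423  f(a)=+1.238e+00  f'(a)=-2.905e+00  a ← 8.770972 − (+1.238e+00/-2.905e+00) = 9.197276
iter 2: u=1.446135  f(a)=+9.602e-02  f'(a)=-2.471e+00  a ← 9.197276 − (+9.602e-02/-2.471e+00) = 9.236139
iter 3: u=1.440050  f(a)=+6.843e-04  f'(a)=-2.435e+00  a ← 9.236139 − (+6.843e-04/-2.435e+00) = 9.236420
iter 4: u=1.440006  f(a)=+3.531e-08  f'(a)=-2.435e+00  a ← 9.236420 − (+3.531e-08/-2.435e+00) = 9.236420
iter 5: u=1.440006  f(a)=+7.105e-15  f'(a)=-2.435e+00  a ← 9.236420 − (+7.105e-15/-2.435e+00) = 9.236420
converged: |Δa| < 1e-12 after 5 iterations
sag = a·(cosh(S/(2a)) − 1) = 9.236420·(cosh(1.440006) − 1) = 11.349931
T_max/T_min = cosh(S/(2a)) = 2.228824

a=9.236 sag=11.350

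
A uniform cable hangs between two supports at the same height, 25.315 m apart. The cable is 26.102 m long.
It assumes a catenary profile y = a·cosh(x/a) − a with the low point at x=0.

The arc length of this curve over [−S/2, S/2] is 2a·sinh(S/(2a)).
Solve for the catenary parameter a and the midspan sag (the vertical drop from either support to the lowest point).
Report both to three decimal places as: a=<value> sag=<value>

seed: a₀ = √(S³/(24(L−S))) = √(25.315³/(24·0.787)) = 29.307172
iter 1: u=0.431891  f(a)=+7.373e-03  f'(a)=-5.472e-02  a ← 29.307172 − (+7.373e-03/-5.472e-02) = 29.441917
iter 2: u=0.429914  f(a)=+5.116e-05  f'(a)=-5.396e-02  a ← 29.441917 − (+5.116e-05/-5.396e-02) = 29.442865
iter 3: u=0.429900  f(a)=+2.501e-09  f'(a)=-5.395e-02  a ← 29.442865 − (+2.501e-09/-5.395e-02) = 29.442865
iter 4: u=0.429900  f(a)=-3.553e-15  f'(a)=-5.395e-02  a ← 29.442865 − (-3.553e-15/-5.395e-02) = 29.442865
converged: |Δa| < 1e-12 after 4 iterations
sag = a·(cosh(S/(2a)) − 1) = 29.442865·(cosh(0.429900) − 1) = 2.762894
T_max/T_min = cosh(S/(2a)) = 1.093839

a=29.443 sag=2.763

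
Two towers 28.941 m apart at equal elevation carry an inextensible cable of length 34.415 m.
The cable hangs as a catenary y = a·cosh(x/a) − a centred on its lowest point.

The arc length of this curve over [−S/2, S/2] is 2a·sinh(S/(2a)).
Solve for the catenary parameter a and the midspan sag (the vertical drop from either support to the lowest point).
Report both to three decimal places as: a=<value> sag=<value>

a=13.953 sag=8.201

seed: a₀ = √(S³/(24(L−S))) = √(28.941³/(24·5.474)) = 13.583519
iter 1: u=1.065298  f(a)=+3.191e-01  f'(a)=-9.012e-01  a ← 13.583519 − (+3.191e-01/-9.012e-01) = 13.937632
iter 2: u=1.038232  f(a)=+1.291e-02  f'(a)=-8.297e-01  a ← 13.937632 − (+1.291e-02/-8.297e-01) = 13.953187
iter 3: u=1.037075  f(a)=+2.307e-05  f'(a)=-8.267e-01  a ← 13.953187 − (+2.307e-05/-8.267e-01) = 13.953215
iter 4: u=1.037073  f(a)=+7.405e-11  f'(a)=-8.267e-01  a ← 13.953215 − (+7.405e-11/-8.267e-01) = 13.953215
iter 5: u=1.037073  f(a)=+0.000e+00  f'(a)=-8.267e-01  a ← 13.953215 − (+0.000e+00/-8.267e-01) = 13.953215
converged: |Δa| < 1e-12 after 5 iterations
sag = a·(cosh(S/(2a)) − 1) = 13.953215·(cosh(1.037073) − 1) = 8.200572
T_max/T_min = cosh(S/(2a)) = 1.587719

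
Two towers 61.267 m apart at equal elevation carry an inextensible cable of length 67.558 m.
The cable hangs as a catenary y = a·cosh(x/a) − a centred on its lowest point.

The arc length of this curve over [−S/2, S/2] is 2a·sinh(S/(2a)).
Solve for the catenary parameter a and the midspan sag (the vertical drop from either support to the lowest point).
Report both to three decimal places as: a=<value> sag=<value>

a=39.615 sag=12.446

seed: a₀ = √(S³/(24(L−S))) = √(61.267³/(24·6.291)) = 39.027835
iter 1: u=0.784914  f(a)=+1.967e-01  f'(a)=-3.427e-01  a ← 39.027835 − (+1.967e-01/-3.427e-01) = 39.601703
iter 2: u=0.773540  f(a)=+4.422e-03  f'(a)=-3.274e-01  a ← 39.601703 − (+4.422e-03/-3.274e-01) = 39.615206
iter 3: u=0.773276  f(a)=+2.349e-06  f'(a)=-3.271e-01  a ← 39.615206 − (+2.349e-06/-3.271e-01) = 39.615214
iter 4: u=0.773276  f(a)=+6.679e-13  f'(a)=-3.271e-01  a ← 39.615214 − (+6.679e-13/-3.271e-01) = 39.615214
converged: |Δa| < 1e-12 after 4 iterations
sag = a·(cosh(S/(2a)) − 1) = 39.615214·(cosh(0.773276) − 1) = 12.446154
T_max/T_min = cosh(S/(2a)) = 1.314176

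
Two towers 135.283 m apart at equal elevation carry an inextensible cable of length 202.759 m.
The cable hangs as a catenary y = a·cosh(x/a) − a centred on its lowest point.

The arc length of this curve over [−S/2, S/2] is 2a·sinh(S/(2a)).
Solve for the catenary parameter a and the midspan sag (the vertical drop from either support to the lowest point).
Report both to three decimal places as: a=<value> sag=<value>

a=41.744 sag=67.893

seed: a₀ = √(S³/(24(L−S))) = √(135.283³/(24·67.476)) = 39.100702
iter 1: u=1.729931  f(a)=+1.085e+01  f'(a)=-4.601e+00  a ← 39.100702 − (+1.085e+01/-4.601e+00) = 41.458183
iter 2: u=1.631560  f(a)=+1.058e+00  f'(a)=-3.743e+00  a ← 41.458183 − (+1.058e+00/-3.743e+00) = 41.740942
iter 3: u=1.620507  f(a)=+1.248e-02  f'(a)=-3.655e+00  a ← 41.740942 − (+1.248e-02/-3.655e+00) = 41.744357
iter 4: u=1.620375  f(a)=+1.782e-06  f'(a)=-3.654e+00  a ← 41.744357 − (+1.782e-06/-3.654e+00) = 41.744357
iter 5: u=1.620375  f(a)=+0.000e+00  f'(a)=-3.654e+00  a ← 41.744357 − (+0.000e+00/-3.654e+00) = 41.744357
converged: |Δa| < 1e-12 after 5 iterations
sag = a·(cosh(S/(2a)) − 1) = 41.744357·(cosh(1.620375) − 1) = 67.893202
T_max/T_min = cosh(S/(2a)) = 2.626404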